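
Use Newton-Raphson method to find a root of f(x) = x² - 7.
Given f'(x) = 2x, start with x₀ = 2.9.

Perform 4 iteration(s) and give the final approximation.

f(x) = x² - 7
f'(x) = 2x
x₀ = 2.9

Newton-Raphson formula: x_{n+1} = x_n - f(x_n)/f'(x_n)

Iteration 1:
  f(2.900000) = 1.410000
  f'(2.900000) = 5.800000
  x_1 = 2.900000 - 1.410000/5.800000 = 2.656897
Iteration 2:
  f(2.656897) = 0.059099
  f'(2.656897) = 5.313793
  x_2 = 2.656897 - 0.059099/5.313793 = 2.645775
Iteration 3:
  f(2.645775) = 0.000124
  f'(2.645775) = 5.291549
  x_3 = 2.645775 - 0.000124/5.291549 = 2.645751
Iteration 4:
  f(2.645751) = 0.000000
  f'(2.645751) = 5.291503
  x_4 = 2.645751 - 0.000000/5.291503 = 2.645751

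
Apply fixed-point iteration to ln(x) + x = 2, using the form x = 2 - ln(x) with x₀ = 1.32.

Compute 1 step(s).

Equation: ln(x) + x = 2
Fixed-point form: x = 2 - ln(x)
x₀ = 1.32

x_1 = g(1.320000) = 1.722368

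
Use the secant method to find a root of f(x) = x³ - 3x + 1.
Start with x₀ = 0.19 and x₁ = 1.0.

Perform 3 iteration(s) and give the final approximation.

f(x) = x³ - 3x + 1
x₀ = 0.19, x₁ = 1.0

Secant formula: x_{n+1} = x_n - f(x_n)(x_n - x_{n-1})/(f(x_n) - f(x_{n-1}))

Iteration 1:
  f(0.190000) = 0.436859
  f(1.000000) = -1.000000
  x_2 = 1.000000 - (-1.000000)×(1.000000 - 0.190000)/(-1.000000 - 0.436859)
       = 0.436270
Iteration 2:
  f(1.000000) = -1.000000
  f(0.436270) = -0.225775
  x_3 = 0.436270 - (-0.225775)×(0.436270 - 1.000000)/(-0.225775 - (-1.000000))
       = 0.271879
Iteration 3:
  f(0.436270) = -0.225775
  f(0.271879) = 0.204460
  x_4 = 0.271879 - 0.204460×(0.271879 - 0.436270)/(0.204460 - (-0.225775))
       = 0.350002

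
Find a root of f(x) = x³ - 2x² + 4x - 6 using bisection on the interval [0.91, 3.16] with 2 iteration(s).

f(x) = x³ - 2x² + 4x - 6
Initial interval: [0.91, 3.16]

Iteration 1:
  c_1 = (0.910000 + 3.160000)/2 = 2.035000
  f(c_1) = f(2.035000) = 2.284943
  f(a) × f(c) < 0, new interval: [0.910000, 2.035000]
Iteration 2:
  c_2 = (0.910000 + 2.035000)/2 = 1.472500
  f(c_2) = f(1.472500) = -1.253755
  f(a) × f(c) ≥ 0, new interval: [1.472500, 2.035000]

After 2 iteration(s), the approximation is c_2 = 1.472500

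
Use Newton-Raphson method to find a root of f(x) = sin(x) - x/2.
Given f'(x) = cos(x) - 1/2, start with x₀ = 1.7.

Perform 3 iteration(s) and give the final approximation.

f(x) = sin(x) - x/2
f'(x) = cos(x) - 1/2
x₀ = 1.7

Newton-Raphson formula: x_{n+1} = x_n - f(x_n)/f'(x_n)

Iteration 1:
  f(1.700000) = 0.141665
  f'(1.700000) = -0.628844
  x_1 = 1.700000 - 0.141665/(-0.628844) = 1.925278
Iteration 2:
  f(1.925278) = -0.024812
  f'(1.925278) = -0.847104
  x_2 = 1.925278 - (-0.024812)/(-0.847104) = 1.895987
Iteration 3:
  f(1.895987) = -0.000404
  f'(1.895987) = -0.819490
  x_3 = 1.895987 - (-0.000404)/(-0.819490) = 1.895494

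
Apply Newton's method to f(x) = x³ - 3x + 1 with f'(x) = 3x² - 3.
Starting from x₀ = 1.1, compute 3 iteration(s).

f(x) = x³ - 3x + 1
f'(x) = 3x² - 3
x₀ = 1.1

Newton-Raphson formula: x_{n+1} = x_n - f(x_n)/f'(x_n)

Iteration 1:
  f(1.100000) = -0.969000
  f'(1.100000) = 0.630000
  x_1 = 1.100000 - (-0.969000)/0.630000 = 2.638095
Iteration 2:
  f(2.638095) = 11.445661
  f'(2.638095) = 17.878639
  x_2 = 2.638095 - 11.445661/17.878639 = 1.997909
Iteration 3:
  f(1.997909) = 2.981206
  f'(1.997909) = 8.974920
  x_3 = 1.997909 - 2.981206/8.974920 = 1.665738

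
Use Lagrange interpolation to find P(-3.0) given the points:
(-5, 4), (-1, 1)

Lagrange interpolation formula:
P(x) = Σ yᵢ × Lᵢ(x)
where Lᵢ(x) = Π_{j≠i} (x - xⱼ)/(xᵢ - xⱼ)

L_0(-3.0) = (-3.0 - (-1))/(-5 - (-1)) = 0.500000
L_1(-3.0) = (-3.0 - (-5))/(-1 - (-5)) = 0.500000

P(-3.0) = 4×L_0(-3.0) + 1×L_1(-3.0)
P(-3.0) = 2.500000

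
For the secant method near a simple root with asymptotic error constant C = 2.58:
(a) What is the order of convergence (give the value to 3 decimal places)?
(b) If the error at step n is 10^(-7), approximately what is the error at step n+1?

(a) Secant method has superlinear convergence with order φ = (1+√5)/2 ≈ 1.618.
    This means |e_{n+1}| ≈ C|e_n|^1.618.

(b) With |e_n| = 10^(-7) and C = 2.58:
    |e_{n+1}| ≈ 2.58 × (10^(-7))^1.618 = 2.58 × 10^(-11.33)

(a) ≈ 1.618 (golden ratio); (b) |e_{n+1}| ≈ 1.217e-11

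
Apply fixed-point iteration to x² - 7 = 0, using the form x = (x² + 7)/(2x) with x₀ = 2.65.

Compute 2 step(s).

Equation: x² - 7 = 0
Fixed-point form: x = (x² + 7)/(2x)
x₀ = 2.65

x_1 = g(2.650000) = 2.645755
x_2 = g(2.645755) = 2.645751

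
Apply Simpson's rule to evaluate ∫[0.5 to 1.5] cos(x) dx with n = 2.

f(x) = cos(x)
a = 0.5, b = 1.5, n = 2
h = (b - a)/n = 0.500000

Simpson's rule: (h/3)[f(x₀) + 4f(x₁) + 2f(x₂) + ... + f(xₙ)]

x_0 = 0.5000, f(x_0) = 0.877583, coefficient = 1
x_1 = 1.0000, f(x_1) = 0.540302, coefficient = 4
x_2 = 1.5000, f(x_2) = 0.070737, coefficient = 1

I ≈ (0.500000/3) × 3.109529 = 0.518255
Exact value: 0.518069
Error: 0.000185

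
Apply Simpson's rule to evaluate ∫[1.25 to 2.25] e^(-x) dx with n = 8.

f(x) = e^(-x)
a = 1.25, b = 2.25, n = 8
h = (b - a)/n = 0.125000

Simpson's rule: (h/3)[f(x₀) + 4f(x₁) + 2f(x₂) + ... + f(xₙ)]

x_0 = 1.2500, f(x_0) = 0.286505, coefficient = 1
x_1 = 1.3750, f(x_1) = 0.252840, coefficient = 4
x_2 = 1.5000, f(x_2) = 0.223130, coefficient = 2
x_3 = 1.6250, f(x_3) = 0.196912, coefficient = 4
x_4 = 1.7500, f(x_4) = 0.173774, coefficient = 2
x_5 = 1.8750, f(x_5) = 0.153355, coefficient = 4
x_6 = 2.0000, f(x_6) = 0.135335, coefficient = 2
x_7 = 2.1250, f(x_7) = 0.119433, coefficient = 4
x_8 = 2.2500, f(x_8) = 0.105399, coefficient = 1

I ≈ (0.125000/3) × 4.346540 = 0.181106
Exact value: 0.181106
Error: 0.000000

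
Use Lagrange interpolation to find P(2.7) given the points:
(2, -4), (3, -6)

Lagrange interpolation formula:
P(x) = Σ yᵢ × Lᵢ(x)
where Lᵢ(x) = Π_{j≠i} (x - xⱼ)/(xᵢ - xⱼ)

L_0(2.7) = (2.7 - 3)/(2 - 3) = 0.300000
L_1(2.7) = (2.7 - 2)/(3 - 2) = 0.700000

P(2.7) = (-4)×L_0(2.7) + (-6)×L_1(2.7)
P(2.7) = -5.400000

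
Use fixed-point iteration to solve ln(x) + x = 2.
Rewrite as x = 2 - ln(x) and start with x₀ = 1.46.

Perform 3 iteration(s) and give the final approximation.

Equation: ln(x) + x = 2
Fixed-point form: x = 2 - ln(x)
x₀ = 1.46

x_1 = g(1.460000) = 1.621564
x_2 = g(1.621564) = 1.516609
x_3 = g(1.516609) = 1.583523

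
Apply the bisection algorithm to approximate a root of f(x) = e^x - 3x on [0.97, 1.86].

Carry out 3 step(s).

f(x) = e^x - 3x
Initial interval: [0.97, 1.86]

Iteration 1:
  c_1 = (0.970000 + 1.860000)/2 = 1.415000
  f(c_1) = f(1.415000) = -0.128514
  f(a) × f(c) ≥ 0, new interval: [1.415000, 1.860000]
Iteration 2:
  c_2 = (1.415000 + 1.860000)/2 = 1.637500
  f(c_2) = f(1.637500) = 0.229798
  f(a) × f(c) < 0, new interval: [1.415000, 1.637500]
Iteration 3:
  c_3 = (1.415000 + 1.637500)/2 = 1.526250
  f(c_3) = f(1.526250) = 0.022141
  f(a) × f(c) < 0, new interval: [1.415000, 1.526250]

After 3 iteration(s), the approximation is c_3 = 1.526250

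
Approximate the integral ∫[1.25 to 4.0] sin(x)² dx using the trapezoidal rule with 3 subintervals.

f(x) = sin(x)²
a = 1.25, b = 4.0, n = 3
h = (b - a)/n = 0.916667

Trapezoidal rule: (h/2)[f(x₀) + 2f(x₁) + 2f(x₂) + ... + f(xₙ)]

x_0 = 1.2500, f(x_0) = 0.900572, coefficient = 1
x_1 = 2.1667, f(x_1) = 0.685022, coefficient = 2
x_2 = 3.0833, f(x_2) = 0.003390, coefficient = 2
x_3 = 4.0000, f(x_3) = 0.572750, coefficient = 1

I ≈ (0.916667/2) × 2.850146 = 1.306317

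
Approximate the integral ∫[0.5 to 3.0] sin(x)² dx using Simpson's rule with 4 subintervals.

f(x) = sin(x)²
a = 0.5, b = 3.0, n = 4
h = (b - a)/n = 0.625000

Simpson's rule: (h/3)[f(x₀) + 4f(x₁) + 2f(x₂) + ... + f(xₙ)]

x_0 = 0.5000, f(x_0) = 0.229849, coefficient = 1
x_1 = 1.1250, f(x_1) = 0.814087, coefficient = 4
x_2 = 1.7500, f(x_2) = 0.968228, coefficient = 2
x_3 = 2.3750, f(x_3) = 0.481199, coefficient = 4
x_4 = 3.0000, f(x_4) = 0.019915, coefficient = 1

I ≈ (0.625000/3) × 7.367363 = 1.534867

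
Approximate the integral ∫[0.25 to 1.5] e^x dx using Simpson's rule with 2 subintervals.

f(x) = e^x
a = 0.25, b = 1.5, n = 2
h = (b - a)/n = 0.625000

Simpson's rule: (h/3)[f(x₀) + 4f(x₁) + 2f(x₂) + ... + f(xₙ)]

x_0 = 0.2500, f(x_0) = 1.284025, coefficient = 1
x_1 = 0.8750, f(x_1) = 2.398875, coefficient = 4
x_2 = 1.5000, f(x_2) = 4.481689, coefficient = 1

I ≈ (0.625000/3) × 15.361216 = 3.200253
Exact value: 3.197664
Error: 0.002590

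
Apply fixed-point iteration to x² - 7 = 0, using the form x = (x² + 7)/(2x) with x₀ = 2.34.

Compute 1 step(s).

Equation: x² - 7 = 0
Fixed-point form: x = (x² + 7)/(2x)
x₀ = 2.34

x_1 = g(2.340000) = 2.665726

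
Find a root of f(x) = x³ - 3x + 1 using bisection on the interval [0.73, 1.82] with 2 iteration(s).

f(x) = x³ - 3x + 1
Initial interval: [0.73, 1.82]

Iteration 1:
  c_1 = (0.730000 + 1.820000)/2 = 1.275000
  f(c_1) = f(1.275000) = -0.752328
  f(a) × f(c) ≥ 0, new interval: [1.275000, 1.820000]
Iteration 2:
  c_2 = (1.275000 + 1.820000)/2 = 1.547500
  f(c_2) = f(1.547500) = 0.063385
  f(a) × f(c) < 0, new interval: [1.275000, 1.547500]

After 2 iteration(s), the approximation is c_2 = 1.547500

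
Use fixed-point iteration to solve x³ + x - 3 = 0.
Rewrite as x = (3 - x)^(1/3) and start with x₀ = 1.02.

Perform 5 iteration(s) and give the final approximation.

Equation: x³ + x - 3 = 0
Fixed-point form: x = (3 - x)^(1/3)
x₀ = 1.02

x_1 = g(1.020000) = 1.255707
x_2 = g(1.255707) = 1.203760
x_3 = g(1.203760) = 1.215593
x_4 = g(1.215593) = 1.212918
x_5 = g(1.212918) = 1.213523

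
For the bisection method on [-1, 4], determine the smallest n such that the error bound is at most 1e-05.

We need (b-a)/2^n ≤ 1e-05
(4 - (-1))/2^n ≤ 1e-05
5/2^n ≤ 1e-05
2^n ≥ 500000
n ≥ log₂(500000) = 18.93
n ≥ 19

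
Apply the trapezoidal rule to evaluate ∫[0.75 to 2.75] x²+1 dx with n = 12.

f(x) = x²+1
a = 0.75, b = 2.75, n = 12
h = (b - a)/n = 0.166667

Trapezoidal rule: (h/2)[f(x₀) + 2f(x₁) + 2f(x₂) + ... + f(xₙ)]

x_0 = 0.7500, f(x_0) = 1.562500, coefficient = 1
x_1 = 0.9167, f(x_1) = 1.840278, coefficient = 2
x_2 = 1.0833, f(x_2) = 2.173611, coefficient = 2
x_3 = 1.2500, f(x_3) = 2.562500, coefficient = 2
x_4 = 1.4167, f(x_4) = 3.006944, coefficient = 2
x_5 = 1.5833, f(x_5) = 3.506944, coefficient = 2
x_6 = 1.7500, f(x_6) = 4.062500, coefficient = 2
x_7 = 1.9167, f(x_7) = 4.673611, coefficient = 2
x_8 = 2.0833, f(x_8) = 5.340278, coefficient = 2
x_9 = 2.2500, f(x_9) = 6.062500, coefficient = 2
x_10 = 2.4167, f(x_10) = 6.840278, coefficient = 2
x_11 = 2.5833, f(x_11) = 7.673611, coefficient = 2
x_12 = 2.7500, f(x_12) = 8.562500, coefficient = 1

I ≈ (0.166667/2) × 105.611111 = 8.800926
Exact value: 8.791667
Error: 0.009259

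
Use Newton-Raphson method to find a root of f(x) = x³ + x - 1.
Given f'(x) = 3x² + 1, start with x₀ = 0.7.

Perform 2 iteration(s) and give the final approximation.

f(x) = x³ + x - 1
f'(x) = 3x² + 1
x₀ = 0.7

Newton-Raphson formula: x_{n+1} = x_n - f(x_n)/f'(x_n)

Iteration 1:
  f(0.700000) = 0.043000
  f'(0.700000) = 2.470000
  x_1 = 0.700000 - 0.043000/2.470000 = 0.682591
Iteration 2:
  f(0.682591) = 0.000631
  f'(0.682591) = 2.397792
  x_2 = 0.682591 - 0.000631/2.397792 = 0.682328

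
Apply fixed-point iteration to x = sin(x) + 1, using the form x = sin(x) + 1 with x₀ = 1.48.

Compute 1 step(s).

Equation: x = sin(x) + 1
Fixed-point form: x = sin(x) + 1
x₀ = 1.48

x_1 = g(1.480000) = 1.995881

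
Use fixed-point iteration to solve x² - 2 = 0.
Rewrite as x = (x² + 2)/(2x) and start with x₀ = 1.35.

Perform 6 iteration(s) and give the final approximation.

Equation: x² - 2 = 0
Fixed-point form: x = (x² + 2)/(2x)
x₀ = 1.35

x_1 = g(1.350000) = 1.415741
x_2 = g(1.415741) = 1.414214
x_3 = g(1.414214) = 1.414214
x_4 = g(1.414214) = 1.414214
x_5 = g(1.414214) = 1.414214
x_6 = g(1.414214) = 1.414214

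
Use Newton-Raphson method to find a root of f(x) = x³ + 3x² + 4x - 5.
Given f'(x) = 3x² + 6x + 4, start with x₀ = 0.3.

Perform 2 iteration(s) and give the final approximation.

f(x) = x³ + 3x² + 4x - 5
f'(x) = 3x² + 6x + 4
x₀ = 0.3

Newton-Raphson formula: x_{n+1} = x_n - f(x_n)/f'(x_n)

Iteration 1:
  f(0.300000) = -3.503000
  f'(0.300000) = 6.070000
  x_1 = 0.300000 - (-3.503000)/6.070000 = 0.877100
Iteration 2:
  f(0.877100) = 1.491076
  f'(0.877100) = 11.570519
  x_2 = 0.877100 - 1.491076/11.570519 = 0.748232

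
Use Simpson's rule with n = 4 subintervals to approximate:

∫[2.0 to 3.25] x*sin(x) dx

f(x) = x*sin(x)
a = 2.0, b = 3.25, n = 4
h = (b - a)/n = 0.312500

Simpson's rule: (h/3)[f(x₀) + 4f(x₁) + 2f(x₂) + ... + f(xₙ)]

x_0 = 2.0000, f(x_0) = 1.818595, coefficient = 1
x_1 = 2.3125, f(x_1) = 1.705050, coefficient = 4
x_2 = 2.6250, f(x_2) = 1.296541, coefficient = 2
x_3 = 2.9375, f(x_3) = 0.595369, coefficient = 4
x_4 = 3.2500, f(x_4) = -0.351634, coefficient = 1

I ≈ (0.312500/3) × 13.261715 = 1.381429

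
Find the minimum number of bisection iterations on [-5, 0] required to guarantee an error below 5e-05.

We need (b-a)/2^n ≤ 5e-05
(0 - (-5))/2^n ≤ 5e-05
5/2^n ≤ 5e-05
2^n ≥ 100000
n ≥ log₂(100000) = 16.61
n ≥ 17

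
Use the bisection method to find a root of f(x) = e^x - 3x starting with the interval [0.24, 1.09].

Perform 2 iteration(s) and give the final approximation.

f(x) = e^x - 3x
Initial interval: [0.24, 1.09]

Iteration 1:
  c_1 = (0.240000 + 1.090000)/2 = 0.665000
  f(c_1) = f(0.665000) = -0.050509
  f(a) × f(c) < 0, new interval: [0.240000, 0.665000]
Iteration 2:
  c_2 = (0.240000 + 0.665000)/2 = 0.452500
  f(c_2) = f(0.452500) = 0.214738
  f(a) × f(c) ≥ 0, new interval: [0.452500, 0.665000]

After 2 iteration(s), the approximation is c_2 = 0.452500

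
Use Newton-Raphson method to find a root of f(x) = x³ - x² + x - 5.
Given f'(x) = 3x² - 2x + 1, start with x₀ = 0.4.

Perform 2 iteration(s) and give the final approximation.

f(x) = x³ - x² + x - 5
f'(x) = 3x² - 2x + 1
x₀ = 0.4

Newton-Raphson formula: x_{n+1} = x_n - f(x_n)/f'(x_n)

Iteration 1:
  f(0.400000) = -4.696000
  f'(0.400000) = 0.680000
  x_1 = 0.400000 - (-4.696000)/0.680000 = 7.305882
Iteration 2:
  f(7.305882) = 338.888135
  f'(7.305882) = 146.515986
  x_2 = 7.305882 - 338.888135/146.515986 = 4.992905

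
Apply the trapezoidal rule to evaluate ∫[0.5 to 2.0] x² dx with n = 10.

f(x) = x²
a = 0.5, b = 2.0, n = 10
h = (b - a)/n = 0.150000

Trapezoidal rule: (h/2)[f(x₀) + 2f(x₁) + 2f(x₂) + ... + f(xₙ)]

x_0 = 0.5000, f(x_0) = 0.250000, coefficient = 1
x_1 = 0.6500, f(x_1) = 0.422500, coefficient = 2
x_2 = 0.8000, f(x_2) = 0.640000, coefficient = 2
x_3 = 0.9500, f(x_3) = 0.902500, coefficient = 2
x_4 = 1.1000, f(x_4) = 1.210000, coefficient = 2
x_5 = 1.2500, f(x_5) = 1.562500, coefficient = 2
x_6 = 1.4000, f(x_6) = 1.960000, coefficient = 2
x_7 = 1.5500, f(x_7) = 2.402500, coefficient = 2
x_8 = 1.7000, f(x_8) = 2.890000, coefficient = 2
x_9 = 1.8500, f(x_9) = 3.422500, coefficient = 2
x_10 = 2.0000, f(x_10) = 4.000000, coefficient = 1

I ≈ (0.150000/2) × 35.075000 = 2.630625
Exact value: 2.625000
Error: 0.005625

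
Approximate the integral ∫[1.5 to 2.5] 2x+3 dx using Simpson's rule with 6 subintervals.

f(x) = 2x+3
a = 1.5, b = 2.5, n = 6
h = (b - a)/n = 0.166667

Simpson's rule: (h/3)[f(x₀) + 4f(x₁) + 2f(x₂) + ... + f(xₙ)]

x_0 = 1.5000, f(x_0) = 6.000000, coefficient = 1
x_1 = 1.6667, f(x_1) = 6.333333, coefficient = 4
x_2 = 1.8333, f(x_2) = 6.666667, coefficient = 2
x_3 = 2.0000, f(x_3) = 7.000000, coefficient = 4
x_4 = 2.1667, f(x_4) = 7.333333, coefficient = 2
x_5 = 2.3333, f(x_5) = 7.666667, coefficient = 4
x_6 = 2.5000, f(x_6) = 8.000000, coefficient = 1

I ≈ (0.166667/3) × 126.000000 = 7.000000
Exact value: 7.000000
Error: 0.000000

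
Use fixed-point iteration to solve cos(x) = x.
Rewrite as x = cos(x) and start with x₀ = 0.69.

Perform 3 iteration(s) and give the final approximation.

Equation: cos(x) = x
Fixed-point form: x = cos(x)
x₀ = 0.69

x_1 = g(0.690000) = 0.771246
x_2 = g(0.771246) = 0.717043
x_3 = g(0.717043) = 0.753752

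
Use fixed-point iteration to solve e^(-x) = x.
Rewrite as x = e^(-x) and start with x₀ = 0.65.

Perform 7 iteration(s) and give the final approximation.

Equation: e^(-x) = x
Fixed-point form: x = e^(-x)
x₀ = 0.65

x_1 = g(0.650000) = 0.522046
x_2 = g(0.522046) = 0.593306
x_3 = g(0.593306) = 0.552498
x_4 = g(0.552498) = 0.575510
x_5 = g(0.575510) = 0.562418
x_6 = g(0.562418) = 0.569830
x_7 = g(0.569830) = 0.565622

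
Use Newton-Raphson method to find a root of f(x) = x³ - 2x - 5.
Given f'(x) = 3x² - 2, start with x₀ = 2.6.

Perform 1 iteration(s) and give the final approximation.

f(x) = x³ - 2x - 5
f'(x) = 3x² - 2
x₀ = 2.6

Newton-Raphson formula: x_{n+1} = x_n - f(x_n)/f'(x_n)

Iteration 1:
  f(2.600000) = 7.376000
  f'(2.600000) = 18.280000
  x_1 = 2.600000 - 7.376000/18.280000 = 2.196499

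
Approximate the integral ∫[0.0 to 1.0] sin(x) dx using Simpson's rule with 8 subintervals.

f(x) = sin(x)
a = 0.0, b = 1.0, n = 8
h = (b - a)/n = 0.125000

Simpson's rule: (h/3)[f(x₀) + 4f(x₁) + 2f(x₂) + ... + f(xₙ)]

x_0 = 0.0000, f(x_0) = 0.000000, coefficient = 1
x_1 = 0.1250, f(x_1) = 0.124675, coefficient = 4
x_2 = 0.2500, f(x_2) = 0.247404, coefficient = 2
x_3 = 0.3750, f(x_3) = 0.366273, coefficient = 4
x_4 = 0.5000, f(x_4) = 0.479426, coefficient = 2
x_5 = 0.6250, f(x_5) = 0.585097, coefficient = 4
x_6 = 0.7500, f(x_6) = 0.681639, coefficient = 2
x_7 = 0.8750, f(x_7) = 0.767544, coefficient = 4
x_8 = 1.0000, f(x_8) = 0.841471, coefficient = 1

I ≈ (0.125000/3) × 11.032760 = 0.459698
Exact value: 0.459698
Error: 0.000001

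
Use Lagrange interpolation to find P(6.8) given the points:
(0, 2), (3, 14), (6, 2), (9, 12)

Lagrange interpolation formula:
P(x) = Σ yᵢ × Lᵢ(x)
where Lᵢ(x) = Π_{j≠i} (x - xⱼ)/(xᵢ - xⱼ)

L_0(6.8) = (6.8 - 3)/(0 - 3) × (6.8 - 6)/(0 - 6) × (6.8 - 9)/(0 - 9) = 0.041284
L_1(6.8) = (6.8 - 0)/(3 - 0) × (6.8 - 6)/(3 - 6) × (6.8 - 9)/(3 - 9) = -0.221630
L_2(6.8) = (6.8 - 0)/(6 - 0) × (6.8 - 3)/(6 - 3) × (6.8 - 9)/(6 - 9) = 1.052741
L_3(6.8) = (6.8 - 0)/(9 - 0) × (6.8 - 3)/(9 - 3) × (6.8 - 6)/(9 - 6) = 0.127605

P(6.8) = 2×L_0(6.8) + 14×L_1(6.8) + 2×L_2(6.8) + 12×L_3(6.8)
P(6.8) = 0.616494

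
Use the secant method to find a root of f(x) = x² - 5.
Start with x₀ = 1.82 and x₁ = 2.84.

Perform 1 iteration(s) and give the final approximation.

f(x) = x² - 5
x₀ = 1.82, x₁ = 2.84

Secant formula: x_{n+1} = x_n - f(x_n)(x_n - x_{n-1})/(f(x_n) - f(x_{n-1}))

Iteration 1:
  f(1.820000) = -1.687600
  f(2.840000) = 3.065600
  x_2 = 2.840000 - 3.065600×(2.840000 - 1.820000)/(3.065600 - (-1.687600))
       = 2.182146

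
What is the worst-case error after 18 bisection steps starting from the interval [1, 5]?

Bisection error bound: |error| ≤ (b-a)/2^n
|error| ≤ (5 - 1)/2^18 = 4/2^18
|error| ≤ 0.0000152588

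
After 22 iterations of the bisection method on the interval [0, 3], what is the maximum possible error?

Bisection error bound: |error| ≤ (b-a)/2^n
|error| ≤ (3 - 0)/2^22 = 3/2^22
|error| ≤ 0.0000007153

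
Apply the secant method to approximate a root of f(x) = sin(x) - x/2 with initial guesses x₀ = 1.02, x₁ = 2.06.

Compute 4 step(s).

f(x) = sin(x) - x/2
x₀ = 1.02, x₁ = 2.06

Secant formula: x_{n+1} = x_n - f(x_n)(x_n - x_{n-1})/(f(x_n) - f(x_{n-1}))

Iteration 1:
  f(1.020000) = 0.342108
  f(2.060000) = -0.147293
  x_2 = 2.060000 - (-0.147293)×(2.060000 - 1.020000)/(-0.147293 - 0.342108)
       = 1.746996
Iteration 2:
  f(2.060000) = -0.147293
  f(1.746996) = 0.111019
  x_3 = 1.746996 - 0.111019×(1.746996 - 2.060000)/(0.111019 - (-0.147293))
       = 1.881521
Iteration 3:
  f(1.746996) = 0.111019
  f(1.881521) = 0.011352
  x_4 = 1.881521 - 0.011352×(1.881521 - 1.746996)/(0.011352 - 0.111019)
       = 1.896843
Iteration 4:
  f(1.881521) = 0.011352
  f(1.896843) = -0.001105
  x_5 = 1.896843 - (-0.001105)×(1.896843 - 1.881521)/(-0.001105 - 0.011352)
       = 1.895483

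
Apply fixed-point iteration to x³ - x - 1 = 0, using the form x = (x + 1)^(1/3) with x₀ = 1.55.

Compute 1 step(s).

Equation: x³ - x - 1 = 0
Fixed-point form: x = (x + 1)^(1/3)
x₀ = 1.55

x_1 = g(1.550000) = 1.366197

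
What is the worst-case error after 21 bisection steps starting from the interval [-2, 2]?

Bisection error bound: |error| ≤ (b-a)/2^n
|error| ≤ (2 - (-2))/2^21 = 4/2^21
|error| ≤ 0.0000019073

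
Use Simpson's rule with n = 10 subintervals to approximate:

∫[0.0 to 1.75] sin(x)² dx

f(x) = sin(x)²
a = 0.0, b = 1.75, n = 10
h = (b - a)/n = 0.175000

Simpson's rule: (h/3)[f(x₀) + 4f(x₁) + 2f(x₂) + ... + f(xₙ)]

x_0 = 0.0000, f(x_0) = 0.000000, coefficient = 1
x_1 = 0.1750, f(x_1) = 0.030314, coefficient = 4
x_2 = 0.3500, f(x_2) = 0.117579, coefficient = 2
x_3 = 0.5250, f(x_3) = 0.251214, coefficient = 4
x_4 = 0.7000, f(x_4) = 0.415016, coefficient = 2
x_5 = 0.8750, f(x_5) = 0.589123, coefficient = 4
x_6 = 1.0500, f(x_6) = 0.752423, coefficient = 2
x_7 = 1.2250, f(x_7) = 0.885116, coefficient = 4
x_8 = 1.4000, f(x_8) = 0.971111, coefficient = 2
x_9 = 1.5750, f(x_9) = 0.999982, coefficient = 4
x_10 = 1.7500, f(x_10) = 0.968228, coefficient = 1

I ≈ (0.175000/3) × 16.503484 = 0.962703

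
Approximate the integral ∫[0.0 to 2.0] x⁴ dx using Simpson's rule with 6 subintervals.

f(x) = x⁴
a = 0.0, b = 2.0, n = 6
h = (b - a)/n = 0.333333

Simpson's rule: (h/3)[f(x₀) + 4f(x₁) + 2f(x₂) + ... + f(xₙ)]

x_0 = 0.0000, f(x_0) = 0.000000, coefficient = 1
x_1 = 0.3333, f(x_1) = 0.012346, coefficient = 4
x_2 = 0.6667, f(x_2) = 0.197531, coefficient = 2
x_3 = 1.0000, f(x_3) = 1.000000, coefficient = 4
x_4 = 1.3333, f(x_4) = 3.160494, coefficient = 2
x_5 = 1.6667, f(x_5) = 7.716049, coefficient = 4
x_6 = 2.0000, f(x_6) = 16.000000, coefficient = 1

I ≈ (0.333333/3) × 57.629630 = 6.403292
Exact value: 6.400000
Error: 0.003292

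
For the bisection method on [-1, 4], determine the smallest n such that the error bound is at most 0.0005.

We need (b-a)/2^n ≤ 0.0005
(4 - (-1))/2^n ≤ 0.0005
5/2^n ≤ 0.0005
2^n ≥ 10000
n ≥ log₂(10000) = 13.29
n ≥ 14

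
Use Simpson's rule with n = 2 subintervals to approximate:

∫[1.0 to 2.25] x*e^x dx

f(x) = x*e^x
a = 1.0, b = 2.25, n = 2
h = (b - a)/n = 0.625000

Simpson's rule: (h/3)[f(x₀) + 4f(x₁) + 2f(x₂) + ... + f(xₙ)]

x_0 = 1.0000, f(x_0) = 2.718282, coefficient = 1
x_1 = 1.6250, f(x_1) = 8.252431, coefficient = 4
x_2 = 2.2500, f(x_2) = 21.347406, coefficient = 1

I ≈ (0.625000/3) × 57.075411 = 11.890711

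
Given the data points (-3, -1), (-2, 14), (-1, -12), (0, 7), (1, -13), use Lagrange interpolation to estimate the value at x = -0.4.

Lagrange interpolation formula:
P(x) = Σ yᵢ × Lᵢ(x)
where Lᵢ(x) = Π_{j≠i} (x - xⱼ)/(xᵢ - xⱼ)

L_0(-0.4) = (-0.4 - (-2))/(-3 - (-2)) × (-0.4 - (-1))/(-3 - (-1)) × (-0.4 - 0)/(-3 - 0) × (-0.4 - 1)/(-3 - 1) = 0.022400
L_1(-0.4) = (-0.4 - (-3))/(-2 - (-3)) × (-0.4 - (-1))/(-2 - (-1)) × (-0.4 - 0)/(-2 - 0) × (-0.4 - 1)/(-2 - 1) = -0.145600
L_2(-0.4) = (-0.4 - (-3))/(-1 - (-3)) × (-0.4 - (-2))/(-1 - (-2)) × (-0.4 - 0)/(-1 - 0) × (-0.4 - 1)/(-1 - 1) = 0.582400
L_3(-0.4) = (-0.4 - (-3))/(0 - (-3)) × (-0.4 - (-2))/(0 - (-2)) × (-0.4 - (-1))/(0 - (-1)) × (-0.4 - 1)/(0 - 1) = 0.582400
L_4(-0.4) = (-0.4 - (-3))/(1 - (-3)) × (-0.4 - (-2))/(1 - (-2)) × (-0.4 - (-1))/(1 - (-1)) × (-0.4 - 0)/(1 - 0) = -0.041600

P(-0.4) = (-1)×L_0(-0.4) + 14×L_1(-0.4) + (-12)×L_2(-0.4) + 7×L_3(-0.4) + (-13)×L_4(-0.4)
P(-0.4) = -4.432000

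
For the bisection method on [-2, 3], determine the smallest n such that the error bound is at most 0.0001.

We need (b-a)/2^n ≤ 0.0001
(3 - (-2))/2^n ≤ 0.0001
5/2^n ≤ 0.0001
2^n ≥ 50000
n ≥ log₂(50000) = 15.61
n ≥ 16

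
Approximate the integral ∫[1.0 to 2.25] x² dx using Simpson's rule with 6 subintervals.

f(x) = x²
a = 1.0, b = 2.25, n = 6
h = (b - a)/n = 0.208333

Simpson's rule: (h/3)[f(x₀) + 4f(x₁) + 2f(x₂) + ... + f(xₙ)]

x_0 = 1.0000, f(x_0) = 1.000000, coefficient = 1
x_1 = 1.2083, f(x_1) = 1.460069, coefficient = 4
x_2 = 1.4167, f(x_2) = 2.006944, coefficient = 2
x_3 = 1.6250, f(x_3) = 2.640625, coefficient = 4
x_4 = 1.8333, f(x_4) = 3.361111, coefficient = 2
x_5 = 2.0417, f(x_5) = 4.168403, coefficient = 4
x_6 = 2.2500, f(x_6) = 5.062500, coefficient = 1

I ≈ (0.208333/3) × 49.875000 = 3.463542
Exact value: 3.463542
Error: 0.000000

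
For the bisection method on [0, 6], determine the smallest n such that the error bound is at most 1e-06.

We need (b-a)/2^n ≤ 1e-06
(6 - 0)/2^n ≤ 1e-06
6/2^n ≤ 1e-06
2^n ≥ 6000000
n ≥ log₂(6000000) = 22.52
n ≥ 23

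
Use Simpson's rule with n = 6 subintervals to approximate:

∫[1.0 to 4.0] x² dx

f(x) = x²
a = 1.0, b = 4.0, n = 6
h = (b - a)/n = 0.500000

Simpson's rule: (h/3)[f(x₀) + 4f(x₁) + 2f(x₂) + ... + f(xₙ)]

x_0 = 1.0000, f(x_0) = 1.000000, coefficient = 1
x_1 = 1.5000, f(x_1) = 2.250000, coefficient = 4
x_2 = 2.0000, f(x_2) = 4.000000, coefficient = 2
x_3 = 2.5000, f(x_3) = 6.250000, coefficient = 4
x_4 = 3.0000, f(x_4) = 9.000000, coefficient = 2
x_5 = 3.5000, f(x_5) = 12.250000, coefficient = 4
x_6 = 4.0000, f(x_6) = 16.000000, coefficient = 1

I ≈ (0.500000/3) × 126.000000 = 21.000000
Exact value: 21.000000
Error: 0.000000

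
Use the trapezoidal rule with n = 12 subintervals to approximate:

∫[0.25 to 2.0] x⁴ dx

f(x) = x⁴
a = 0.25, b = 2.0, n = 12
h = (b - a)/n = 0.145833

Trapezoidal rule: (h/2)[f(x₀) + 2f(x₁) + 2f(x₂) + ... + f(xₙ)]

x_0 = 0.2500, f(x_0) = 0.003906, coefficient = 1
x_1 = 0.3958, f(x_1) = 0.024550, coefficient = 2
x_2 = 0.5417, f(x_2) = 0.086085, coefficient = 2
x_3 = 0.6875, f(x_3) = 0.223404, coefficient = 2
x_4 = 0.8333, f(x_4) = 0.482253, coefficient = 2
x_5 = 0.9792, f(x_5) = 0.919235, coefficient = 2
x_6 = 1.1250, f(x_6) = 1.601807, coefficient = 2
x_7 = 1.2708, f(x_7) = 2.608281, coefficient = 2
x_8 = 1.4167, f(x_8) = 4.027826, coefficient = 2
x_9 = 1.5625, f(x_9) = 5.960464, coefficient = 2
x_10 = 1.7083, f(x_10) = 8.517075, coefficient = 2
x_11 = 1.8542, f(x_11) = 11.819390, coefficient = 2
x_12 = 2.0000, f(x_12) = 16.000000, coefficient = 1

I ≈ (0.145833/2) × 88.544647 = 6.456380
Exact value: 6.399805
Error: 0.056576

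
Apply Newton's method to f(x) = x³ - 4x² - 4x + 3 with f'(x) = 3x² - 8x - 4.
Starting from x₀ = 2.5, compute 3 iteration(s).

f(x) = x³ - 4x² - 4x + 3
f'(x) = 3x² - 8x - 4
x₀ = 2.5

Newton-Raphson formula: x_{n+1} = x_n - f(x_n)/f'(x_n)

Iteration 1:
  f(2.500000) = -16.375000
  f'(2.500000) = -5.250000
  x_1 = 2.500000 - (-16.375000)/(-5.250000) = -0.619048
Iteration 2:
  f(-0.619048) = 3.706079
  f'(-0.619048) = 2.102041
  x_2 = -0.619048 - 3.706079/2.102041 = -2.382134
Iteration 3:
  f(-2.382134) = -23.687277
  f'(-2.382134) = 32.080756
  x_3 = -2.382134 - (-23.687277)/32.080756 = -1.643770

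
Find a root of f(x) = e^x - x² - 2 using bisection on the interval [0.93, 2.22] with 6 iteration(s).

f(x) = e^x - x² - 2
Initial interval: [0.93, 2.22]

Iteration 1:
  c_1 = (0.930000 + 2.220000)/2 = 1.575000
  f(c_1) = f(1.575000) = 0.350117
  f(a) × f(c) < 0, new interval: [0.930000, 1.575000]
Iteration 2:
  c_2 = (0.930000 + 1.575000)/2 = 1.252500
  f(c_2) = f(1.252500) = -0.069677
  f(a) × f(c) ≥ 0, new interval: [1.252500, 1.575000]
Iteration 3:
  c_3 = (1.252500 + 1.575000)/2 = 1.413750
  f(c_3) = f(1.413750) = 0.112655
  f(a) × f(c) < 0, new interval: [1.252500, 1.413750]
Iteration 4:
  c_4 = (1.252500 + 1.413750)/2 = 1.333125
  f(c_4) = f(1.333125) = 0.015655
  f(a) × f(c) < 0, new interval: [1.252500, 1.333125]
Iteration 5:
  c_5 = (1.252500 + 1.333125)/2 = 1.292813
  f(c_5) = f(1.292813) = -0.028346
  f(a) × f(c) ≥ 0, new interval: [1.292813, 1.333125]
Iteration 6:
  c_6 = (1.292813 + 1.333125)/2 = 1.312969
  f(c_6) = f(1.312969) = -0.006694
  f(a) × f(c) ≥ 0, new interval: [1.312969, 1.333125]

After 6 iteration(s), the approximation is c_6 = 1.312969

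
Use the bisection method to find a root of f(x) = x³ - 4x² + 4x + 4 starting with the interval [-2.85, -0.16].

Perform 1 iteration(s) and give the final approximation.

f(x) = x³ - 4x² + 4x + 4
Initial interval: [-2.85, -0.16]

Iteration 1:
  c_1 = (-2.850000 + (-0.160000))/2 = -1.505000
  f(c_1) = f(-1.505000) = -14.488963
  f(a) × f(c) ≥ 0, new interval: [-1.505000, -0.160000]

After 1 iteration(s), the approximation is c_1 = -1.505000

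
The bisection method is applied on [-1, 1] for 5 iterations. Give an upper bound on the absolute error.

Bisection error bound: |error| ≤ (b-a)/2^n
|error| ≤ (1 - (-1))/2^5 = 2/2^5
|error| ≤ 0.0625000000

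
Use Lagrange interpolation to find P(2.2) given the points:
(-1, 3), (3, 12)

Lagrange interpolation formula:
P(x) = Σ yᵢ × Lᵢ(x)
where Lᵢ(x) = Π_{j≠i} (x - xⱼ)/(xᵢ - xⱼ)

L_0(2.2) = (2.2 - 3)/(-1 - 3) = 0.200000
L_1(2.2) = (2.2 - (-1))/(3 - (-1)) = 0.800000

P(2.2) = 3×L_0(2.2) + 12×L_1(2.2)
P(2.2) = 10.200000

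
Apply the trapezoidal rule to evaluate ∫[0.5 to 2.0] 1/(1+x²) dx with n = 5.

f(x) = 1/(1+x²)
a = 0.5, b = 2.0, n = 5
h = (b - a)/n = 0.300000

Trapezoidal rule: (h/2)[f(x₀) + 2f(x₁) + 2f(x₂) + ... + f(xₙ)]

x_0 = 0.5000, f(x_0) = 0.800000, coefficient = 1
x_1 = 0.8000, f(x_1) = 0.609756, coefficient = 2
x_2 = 1.1000, f(x_2) = 0.452489, coefficient = 2
x_3 = 1.4000, f(x_3) = 0.337838, coefficient = 2
x_4 = 1.7000, f(x_4) = 0.257069, coefficient = 2
x_5 = 2.0000, f(x_5) = 0.200000, coefficient = 1

I ≈ (0.300000/2) × 4.314304 = 0.647146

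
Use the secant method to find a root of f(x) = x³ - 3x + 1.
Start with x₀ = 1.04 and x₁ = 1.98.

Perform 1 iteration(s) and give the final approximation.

f(x) = x³ - 3x + 1
x₀ = 1.04, x₁ = 1.98

Secant formula: x_{n+1} = x_n - f(x_n)(x_n - x_{n-1})/(f(x_n) - f(x_{n-1}))

Iteration 1:
  f(1.040000) = -0.995136
  f(1.980000) = 2.822392
  x_2 = 1.980000 - 2.822392×(1.980000 - 1.040000)/(2.822392 - (-0.995136))
       = 1.285035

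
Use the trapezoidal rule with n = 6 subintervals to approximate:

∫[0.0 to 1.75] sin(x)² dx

f(x) = sin(x)²
a = 0.0, b = 1.75, n = 6
h = (b - a)/n = 0.291667

Trapezoidal rule: (h/2)[f(x₀) + 2f(x₁) + 2f(x₂) + ... + f(xₙ)]

x_0 = 0.0000, f(x_0) = 0.000000, coefficient = 1
x_1 = 0.2917, f(x_1) = 0.082684, coefficient = 2
x_2 = 0.5833, f(x_2) = 0.303391, coefficient = 2
x_3 = 0.8750, f(x_3) = 0.589123, coefficient = 2
x_4 = 1.1667, f(x_4) = 0.845379, coefficient = 2
x_5 = 1.4583, f(x_5) = 0.987405, coefficient = 2
x_6 = 1.7500, f(x_6) = 0.968228, coefficient = 1

I ≈ (0.291667/2) × 6.584193 = 0.960195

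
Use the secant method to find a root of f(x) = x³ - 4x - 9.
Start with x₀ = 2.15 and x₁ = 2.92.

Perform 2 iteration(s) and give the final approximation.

f(x) = x³ - 4x - 9
x₀ = 2.15, x₁ = 2.92

Secant formula: x_{n+1} = x_n - f(x_n)(x_n - x_{n-1})/(f(x_n) - f(x_{n-1}))

Iteration 1:
  f(2.150000) = -7.661625
  f(2.920000) = 4.217088
  x_2 = 2.920000 - 4.217088×(2.920000 - 2.150000)/(4.217088 - (-7.661625))
       = 2.646641
Iteration 2:
  f(2.920000) = 4.217088
  f(2.646641) = -1.047622
  x_3 = 2.646641 - (-1.047622)×(2.646641 - 2.920000)/(-1.047622 - 4.217088)
       = 2.701036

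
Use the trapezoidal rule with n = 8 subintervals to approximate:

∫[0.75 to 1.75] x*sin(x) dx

f(x) = x*sin(x)
a = 0.75, b = 1.75, n = 8
h = (b - a)/n = 0.125000

Trapezoidal rule: (h/2)[f(x₀) + 2f(x₁) + 2f(x₂) + ... + f(xₙ)]

x_0 = 0.7500, f(x_0) = 0.511229, coefficient = 1
x_1 = 0.8750, f(x_1) = 0.671601, coefficient = 2
x_2 = 1.0000, f(x_2) = 0.841471, coefficient = 2
x_3 = 1.1250, f(x_3) = 1.015051, coefficient = 2
x_4 = 1.2500, f(x_4) = 1.186231, coefficient = 2
x_5 = 1.3750, f(x_5) = 1.348728, coefficient = 2
x_6 = 1.5000, f(x_6) = 1.496242, coefficient = 2
x_7 = 1.6250, f(x_7) = 1.622613, coefficient = 2
x_8 = 1.7500, f(x_8) = 1.721975, coefficient = 1

I ≈ (0.125000/2) × 18.597079 = 1.162317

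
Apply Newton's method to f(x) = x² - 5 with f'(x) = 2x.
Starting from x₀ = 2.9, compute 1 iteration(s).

f(x) = x² - 5
f'(x) = 2x
x₀ = 2.9

Newton-Raphson formula: x_{n+1} = x_n - f(x_n)/f'(x_n)

Iteration 1:
  f(2.900000) = 3.410000
  f'(2.900000) = 5.800000
  x_1 = 2.900000 - 3.410000/5.800000 = 2.312069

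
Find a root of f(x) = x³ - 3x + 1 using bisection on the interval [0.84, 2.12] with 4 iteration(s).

f(x) = x³ - 3x + 1
Initial interval: [0.84, 2.12]

Iteration 1:
  c_1 = (0.840000 + 2.120000)/2 = 1.480000
  f(c_1) = f(1.480000) = -0.198208
  f(a) × f(c) ≥ 0, new interval: [1.480000, 2.120000]
Iteration 2:
  c_2 = (1.480000 + 2.120000)/2 = 1.800000
  f(c_2) = f(1.800000) = 1.432000
  f(a) × f(c) < 0, new interval: [1.480000, 1.800000]
Iteration 3:
  c_3 = (1.480000 + 1.800000)/2 = 1.640000
  f(c_3) = f(1.640000) = 0.490944
  f(a) × f(c) < 0, new interval: [1.480000, 1.640000]
Iteration 4:
  c_4 = (1.480000 + 1.640000)/2 = 1.560000
  f(c_4) = f(1.560000) = 0.116416
  f(a) × f(c) < 0, new interval: [1.480000, 1.560000]

After 4 iteration(s), the approximation is c_4 = 1.560000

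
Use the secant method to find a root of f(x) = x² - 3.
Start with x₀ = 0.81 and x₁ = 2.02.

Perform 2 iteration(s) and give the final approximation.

f(x) = x² - 3
x₀ = 0.81, x₁ = 2.02

Secant formula: x_{n+1} = x_n - f(x_n)(x_n - x_{n-1})/(f(x_n) - f(x_{n-1}))

Iteration 1:
  f(0.810000) = -2.343900
  f(2.020000) = 1.080400
  x_2 = 2.020000 - 1.080400×(2.020000 - 0.810000)/(1.080400 - (-2.343900))
       = 1.638233
Iteration 2:
  f(2.020000) = 1.080400
  f(1.638233) = -0.316192
  x_3 = 1.638233 - (-0.316192)×(1.638233 - 2.020000)/(-0.316192 - 1.080400)
       = 1.724666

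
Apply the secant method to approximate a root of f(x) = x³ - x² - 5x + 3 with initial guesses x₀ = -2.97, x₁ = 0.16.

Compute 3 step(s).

f(x) = x³ - x² - 5x + 3
x₀ = -2.97, x₁ = 0.16

Secant formula: x_{n+1} = x_n - f(x_n)(x_n - x_{n-1})/(f(x_n) - f(x_{n-1}))

Iteration 1:
  f(-2.970000) = -17.168973
  f(0.160000) = 2.178496
  x_2 = 0.160000 - 2.178496×(0.160000 - (-2.970000))/(2.178496 - (-17.168973))
       = -0.192433
Iteration 2:
  f(0.160000) = 2.178496
  f(-0.192433) = 3.918010
  x_3 = -0.192433 - 3.918010×(-0.192433 - 0.160000)/(3.918010 - 2.178496)
       = 0.601373
Iteration 3:
  f(-0.192433) = 3.918010
  f(0.601373) = -0.151028
  x_4 = 0.601373 - (-0.151028)×(0.601373 - (-0.192433))/(-0.151028 - 3.918010)
       = 0.571910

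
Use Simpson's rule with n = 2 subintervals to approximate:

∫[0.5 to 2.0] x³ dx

f(x) = x³
a = 0.5, b = 2.0, n = 2
h = (b - a)/n = 0.750000

Simpson's rule: (h/3)[f(x₀) + 4f(x₁) + 2f(x₂) + ... + f(xₙ)]

x_0 = 0.5000, f(x_0) = 0.125000, coefficient = 1
x_1 = 1.2500, f(x_1) = 1.953125, coefficient = 4
x_2 = 2.0000, f(x_2) = 8.000000, coefficient = 1

I ≈ (0.750000/3) × 15.937500 = 3.984375
Exact value: 3.984375
Error: 0.000000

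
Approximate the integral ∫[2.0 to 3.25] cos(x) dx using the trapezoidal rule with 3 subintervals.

f(x) = cos(x)
a = 2.0, b = 3.25, n = 3
h = (b - a)/n = 0.416667

Trapezoidal rule: (h/2)[f(x₀) + 2f(x₁) + 2f(x₂) + ... + f(xₙ)]

x_0 = 2.0000, f(x_0) = -0.416147, coefficient = 1
x_1 = 2.4167, f(x_1) = -0.748549, coefficient = 2
x_2 = 2.8333, f(x_2) = -0.952863, coefficient = 2
x_3 = 3.2500, f(x_3) = -0.994130, coefficient = 1

I ≈ (0.416667/2) × -4.813100 = -1.002729
Exact value: -1.017493
Error: 0.014763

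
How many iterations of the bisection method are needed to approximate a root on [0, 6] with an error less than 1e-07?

We need (b-a)/2^n ≤ 1e-07
(6 - 0)/2^n ≤ 1e-07
6/2^n ≤ 1e-07
2^n ≥ 60000000
n ≥ log₂(60000000) = 25.84
n ≥ 26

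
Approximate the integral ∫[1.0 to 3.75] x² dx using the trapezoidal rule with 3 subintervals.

f(x) = x²
a = 1.0, b = 3.75, n = 3
h = (b - a)/n = 0.916667

Trapezoidal rule: (h/2)[f(x₀) + 2f(x₁) + 2f(x₂) + ... + f(xₙ)]

x_0 = 1.0000, f(x_0) = 1.000000, coefficient = 1
x_1 = 1.9167, f(x_1) = 3.673611, coefficient = 2
x_2 = 2.8333, f(x_2) = 8.027778, coefficient = 2
x_3 = 3.7500, f(x_3) = 14.062500, coefficient = 1

I ≈ (0.916667/2) × 38.465278 = 17.629919
Exact value: 17.244792
Error: 0.385127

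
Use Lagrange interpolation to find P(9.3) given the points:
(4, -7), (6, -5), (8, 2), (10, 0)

Lagrange interpolation formula:
P(x) = Σ yᵢ × Lᵢ(x)
where Lᵢ(x) = Π_{j≠i} (x - xⱼ)/(xᵢ - xⱼ)

L_0(9.3) = (9.3 - 6)/(4 - 6) × (9.3 - 8)/(4 - 8) × (9.3 - 10)/(4 - 10) = 0.062562
L_1(9.3) = (9.3 - 4)/(6 - 4) × (9.3 - 8)/(6 - 8) × (9.3 - 10)/(6 - 10) = -0.301437
L_2(9.3) = (9.3 - 4)/(8 - 4) × (9.3 - 6)/(8 - 6) × (9.3 - 10)/(8 - 10) = 0.765187
L_3(9.3) = (9.3 - 4)/(10 - 4) × (9.3 - 6)/(10 - 6) × (9.3 - 8)/(10 - 8) = 0.473688

P(9.3) = (-7)×L_0(9.3) + (-5)×L_1(9.3) + 2×L_2(9.3) + 0×L_3(9.3)
P(9.3) = 2.599625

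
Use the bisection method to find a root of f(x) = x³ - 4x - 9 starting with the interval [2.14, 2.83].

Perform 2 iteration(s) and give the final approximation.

f(x) = x³ - 4x - 9
Initial interval: [2.14, 2.83]

Iteration 1:
  c_1 = (2.140000 + 2.830000)/2 = 2.485000
  f(c_1) = f(2.485000) = -3.594566
  f(a) × f(c) ≥ 0, new interval: [2.485000, 2.830000]
Iteration 2:
  c_2 = (2.485000 + 2.830000)/2 = 2.657500
  f(c_2) = f(2.657500) = -0.861921
  f(a) × f(c) ≥ 0, new interval: [2.657500, 2.830000]

After 2 iteration(s), the approximation is c_2 = 2.657500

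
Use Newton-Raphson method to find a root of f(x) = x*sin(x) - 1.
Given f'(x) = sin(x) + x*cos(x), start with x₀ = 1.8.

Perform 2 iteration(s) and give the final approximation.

f(x) = x*sin(x) - 1
f'(x) = sin(x) + x*cos(x)
x₀ = 1.8

Newton-Raphson formula: x_{n+1} = x_n - f(x_n)/f'(x_n)

Iteration 1:
  f(1.800000) = 0.752926
  f'(1.800000) = 0.564884
  x_1 = 1.800000 - 0.752926/0.564884 = 0.467114
Iteration 2:
  f(0.467114) = -0.789653
  f'(0.467114) = 0.867384
  x_2 = 0.467114 - (-0.789653)/0.867384 = 1.377499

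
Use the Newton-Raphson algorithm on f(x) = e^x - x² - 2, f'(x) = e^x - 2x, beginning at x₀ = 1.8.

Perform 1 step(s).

f(x) = e^x - x² - 2
f'(x) = e^x - 2x
x₀ = 1.8

Newton-Raphson formula: x_{n+1} = x_n - f(x_n)/f'(x_n)

Iteration 1:
  f(1.800000) = 0.809647
  f'(1.800000) = 2.449647
  x_1 = 1.800000 - 0.809647/2.449647 = 1.469484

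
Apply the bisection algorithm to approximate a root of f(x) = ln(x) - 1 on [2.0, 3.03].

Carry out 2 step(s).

f(x) = ln(x) - 1
Initial interval: [2.0, 3.03]

Iteration 1:
  c_1 = (2.000000 + 3.030000)/2 = 2.515000
  f(c_1) = f(2.515000) = -0.077727
  f(a) × f(c) ≥ 0, new interval: [2.515000, 3.030000]
Iteration 2:
  c_2 = (2.515000 + 3.030000)/2 = 2.772500
  f(c_2) = f(2.772500) = 0.019749
  f(a) × f(c) < 0, new interval: [2.515000, 2.772500]

After 2 iteration(s), the approximation is c_2 = 2.772500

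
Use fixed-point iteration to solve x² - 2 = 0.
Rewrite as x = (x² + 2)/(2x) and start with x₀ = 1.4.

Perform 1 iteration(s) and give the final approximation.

Equation: x² - 2 = 0
Fixed-point form: x = (x² + 2)/(2x)
x₀ = 1.4

x_1 = g(1.400000) = 1.414286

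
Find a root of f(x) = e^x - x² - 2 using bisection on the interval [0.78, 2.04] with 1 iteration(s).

f(x) = e^x - x² - 2
Initial interval: [0.78, 2.04]

Iteration 1:
  c_1 = (0.780000 + 2.040000)/2 = 1.410000
  f(c_1) = f(1.410000) = 0.107855
  f(a) × f(c) < 0, new interval: [0.780000, 1.410000]

After 1 iteration(s), the approximation is c_1 = 1.410000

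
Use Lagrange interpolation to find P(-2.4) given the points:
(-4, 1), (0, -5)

Lagrange interpolation formula:
P(x) = Σ yᵢ × Lᵢ(x)
where Lᵢ(x) = Π_{j≠i} (x - xⱼ)/(xᵢ - xⱼ)

L_0(-2.4) = (-2.4 - 0)/(-4 - 0) = 0.600000
L_1(-2.4) = (-2.4 - (-4))/(0 - (-4)) = 0.400000

P(-2.4) = 1×L_0(-2.4) + (-5)×L_1(-2.4)
P(-2.4) = -1.400000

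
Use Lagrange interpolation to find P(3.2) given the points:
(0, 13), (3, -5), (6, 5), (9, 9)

Lagrange interpolation formula:
P(x) = Σ yᵢ × Lᵢ(x)
where Lᵢ(x) = Π_{j≠i} (x - xⱼ)/(xᵢ - xⱼ)

L_0(3.2) = (3.2 - 3)/(0 - 3) × (3.2 - 6)/(0 - 6) × (3.2 - 9)/(0 - 9) = -0.020049
L_1(3.2) = (3.2 - 0)/(3 - 0) × (3.2 - 6)/(3 - 6) × (3.2 - 9)/(3 - 9) = 0.962370
L_2(3.2) = (3.2 - 0)/(6 - 0) × (3.2 - 3)/(6 - 3) × (3.2 - 9)/(6 - 9) = 0.068741
L_3(3.2) = (3.2 - 0)/(9 - 0) × (3.2 - 3)/(9 - 3) × (3.2 - 6)/(9 - 6) = -0.011062

P(3.2) = 13×L_0(3.2) + (-5)×L_1(3.2) + 5×L_2(3.2) + 9×L_3(3.2)
P(3.2) = -4.828346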